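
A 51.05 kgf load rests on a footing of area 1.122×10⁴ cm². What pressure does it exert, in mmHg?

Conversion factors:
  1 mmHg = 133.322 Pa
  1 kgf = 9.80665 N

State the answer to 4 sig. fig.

3.347 mmHg

51.05 kgf × 9.80665 = 500.629 N
1.122×10⁴ cm² × 0.0001 = 1.122 m²
P = F / A = 500.629 N / 1.122 m² = 446.193 Pa
446.193 Pa ÷ (133.322 Pa/mmHg) = 3.34673 mmHg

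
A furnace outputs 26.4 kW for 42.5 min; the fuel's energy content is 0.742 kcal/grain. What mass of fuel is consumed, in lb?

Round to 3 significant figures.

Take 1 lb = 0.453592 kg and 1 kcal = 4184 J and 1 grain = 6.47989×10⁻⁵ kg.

26.4 kW → 26400 W
42.5 min → 2550 s
E = P × t = 26400 × 2550 = 6.732×10⁷ J
0.742 kcal/grain → 4.79102×10⁷ J/kg
m = E / e_s = 6.732×10⁷ / 4.79102×10⁷ = 1.40513 kg
In lb: 1.40513 / 0.453592 = 3.09778 lb

3.10 lb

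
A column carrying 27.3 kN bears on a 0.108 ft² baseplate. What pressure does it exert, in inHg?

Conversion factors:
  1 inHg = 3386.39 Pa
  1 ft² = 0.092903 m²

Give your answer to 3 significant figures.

803 inHg

27.3 kN × 1000 → 27300 N
0.108 ft² × 0.092903 → 0.0100335 m²
P = F / A = 27300 N / 0.0100335 m² = 2.72089×10⁶ Pa
2.72089×10⁶ Pa ÷ (3386.39 Pa/inHg) = 803.478 inHg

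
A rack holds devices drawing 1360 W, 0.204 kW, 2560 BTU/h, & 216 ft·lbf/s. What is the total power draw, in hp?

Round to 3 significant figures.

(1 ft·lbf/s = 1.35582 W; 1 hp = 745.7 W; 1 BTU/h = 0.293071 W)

3.50 hp

1360 W (already W)
0.204 kW × 1000 → 204 W
2560 BTU/h × 0.293071 → 750.262 W
216 ft·lbf/s × 1.35582 → 292.857 W
Sum: 1360 + 204 + 750.262 + 292.857 = 2607.12 W
In hp: 2607.12 / 745.7 = 3.4962 hp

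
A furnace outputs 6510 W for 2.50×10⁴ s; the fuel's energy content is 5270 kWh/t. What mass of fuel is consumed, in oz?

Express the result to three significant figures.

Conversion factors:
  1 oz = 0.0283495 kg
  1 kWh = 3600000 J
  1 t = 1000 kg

303 oz

E = P × t = 6510 × 25000 = 1.6275×10⁸ J
5270 kWh/t → 1.8972×10⁷ J/kg
m = E / e_s = 1.6275×10⁸ / 1.8972×10⁷ = 8.57843 kg
In oz: 8.57843 / 0.0283495 = 302.595 oz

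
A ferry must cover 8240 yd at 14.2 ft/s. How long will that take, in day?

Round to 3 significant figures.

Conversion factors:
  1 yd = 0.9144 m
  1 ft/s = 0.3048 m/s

0.0201 day

8240 yd × 0.9144 = 7534.66 m
14.2 ft/s × 0.3048 = 4.32816 m/s
t = d / v = 7534.66 m / 4.32816 m/s = 1740.85 s
1740.85 s ÷ (86400 s/day) = 0.0201487 day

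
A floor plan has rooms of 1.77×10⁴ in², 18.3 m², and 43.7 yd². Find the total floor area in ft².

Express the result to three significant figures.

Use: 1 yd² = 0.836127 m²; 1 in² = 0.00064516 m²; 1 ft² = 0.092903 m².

1.77×10⁴ in² × 0.00064516 → 11.4193 m²
18.3 m² (already m²)
43.7 yd² × 0.836127 → 36.5387 m²
Combined: 11.4193 + 18.3 + 36.5387 = 66.258 m²
In ft²: 66.258 / 0.092903 = 713.195 ft²

713 ft²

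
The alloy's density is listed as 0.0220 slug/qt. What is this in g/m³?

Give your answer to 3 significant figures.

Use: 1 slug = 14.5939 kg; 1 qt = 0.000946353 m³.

0.0220 slug/qt × 14.5939 kg/slug ÷ 0.000946353 m³/qt = 339.266 kg/m³
339.266 kg/m³ ÷ 0.001 kg/g = 339266 g/m³

3.39×10⁵ g/m³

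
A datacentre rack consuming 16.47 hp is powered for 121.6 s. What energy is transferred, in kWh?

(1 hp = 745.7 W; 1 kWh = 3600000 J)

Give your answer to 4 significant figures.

16.47 hp × 745.7 → 12281.7 W
E = P × t = 12281.7 W × 121.6 s = 1.49345×10⁶ J
1.49345×10⁶ J ÷ (3600000 J/kWh) = 0.414847 kWh

0.4148 kWh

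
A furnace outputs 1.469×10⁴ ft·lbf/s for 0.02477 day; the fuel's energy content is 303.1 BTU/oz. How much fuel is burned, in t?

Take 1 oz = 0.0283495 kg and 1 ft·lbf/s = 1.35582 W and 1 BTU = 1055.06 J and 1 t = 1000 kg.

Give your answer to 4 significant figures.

0.003779 t

1.469×10⁴ ft·lbf/s → 19917 W
0.02477 day → 2140.13 s
E = P × t = 19917 × 2140.13 = 4.2625×10⁷ J
303.1 BTU/oz → 1.12802×10⁷ J/kg
m = E / e_s = 4.2625×10⁷ / 1.12802×10⁷ = 3.77875 kg
In t: 3.77875 / 1000 = 0.00377875 t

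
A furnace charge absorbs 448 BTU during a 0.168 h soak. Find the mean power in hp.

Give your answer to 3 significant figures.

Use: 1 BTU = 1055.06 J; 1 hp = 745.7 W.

448 BTU × 1055.06 → 472667 J
0.168 h × 3600 → 604.8 s
P = E / t = 472667 J / 604.8 s = 781.526 W
781.526 W ÷ (745.7 W/hp) = 1.04804 hp

1.05 hp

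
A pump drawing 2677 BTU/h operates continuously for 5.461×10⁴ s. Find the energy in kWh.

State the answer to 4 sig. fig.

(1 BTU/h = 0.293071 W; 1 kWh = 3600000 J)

2677 BTU/h × 0.293071 = 784.551 W
E = P × t = 784.551 W × 54610 s = 4.28443×10⁷ J
4.28443×10⁷ J ÷ (3600000 J/kWh) = 11.9012 kWh

11.90 kWh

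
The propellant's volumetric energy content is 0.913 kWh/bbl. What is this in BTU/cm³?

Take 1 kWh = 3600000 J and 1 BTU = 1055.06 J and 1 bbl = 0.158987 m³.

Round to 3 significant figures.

0.913 kWh/bbl × 3600000 J/kWh ÷ 0.158987 m³/bbl = 2.06734×10⁷ J/m³
2.06734×10⁷ J/m³ ÷ 1055.06 J/BTU × 10⁻⁶ m³/cm³ = 0.0195945 BTU/cm³

0.0196 BTU/cm³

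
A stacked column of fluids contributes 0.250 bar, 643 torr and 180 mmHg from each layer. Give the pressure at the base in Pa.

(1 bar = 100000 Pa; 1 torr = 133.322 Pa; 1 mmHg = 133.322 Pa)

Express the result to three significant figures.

1.35×10⁵ Pa

0.250 bar × 100000 = 25000 Pa
643 torr × 133.322 = 85726 Pa
180 mmHg × 133.322 = 23998 Pa
Total: 25000 + 85726 + 23998 = 134724 Pa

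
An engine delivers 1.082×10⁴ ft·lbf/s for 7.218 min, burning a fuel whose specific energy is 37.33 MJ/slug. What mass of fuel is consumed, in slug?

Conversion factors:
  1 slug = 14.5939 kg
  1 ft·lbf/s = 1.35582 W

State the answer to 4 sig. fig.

0.1702 slug

1.082×10⁴ ft·lbf/s → 14670 W
7.218 min → 433.08 s
E = P × t = 14670 × 433.08 = 6.35328×10⁶ J
37.33 MJ/slug → 2.55792×10⁶ J/kg
m = E / e_s = 6.35328×10⁶ / 2.55792×10⁶ = 2.48377 kg
In slug: 2.48377 / 14.5939 = 0.170192 slug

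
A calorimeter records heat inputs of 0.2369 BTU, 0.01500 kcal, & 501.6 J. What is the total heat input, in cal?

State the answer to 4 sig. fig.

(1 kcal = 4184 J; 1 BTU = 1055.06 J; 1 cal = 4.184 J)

194.6 cal

0.2369 BTU × 1055.06 = 249.944 J
0.01500 kcal × 4184 = 62.76 J
501.6 J (already J)
Total: 249.944 + 62.76 + 501.6 = 814.304 J
In cal: 814.304 / 4.184 = 194.623 cal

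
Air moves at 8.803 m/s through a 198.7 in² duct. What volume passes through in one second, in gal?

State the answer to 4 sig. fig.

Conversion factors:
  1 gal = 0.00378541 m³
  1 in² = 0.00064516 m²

298.1 gal

198.7 in² × 0.00064516 → 0.128193 m²
V = v × A × t = 8.803 m/s × 0.128193 m² × 1 s = 1.12848 m³
1.12848 m³ ÷ (0.00378541 m³/gal) = 298.113 gal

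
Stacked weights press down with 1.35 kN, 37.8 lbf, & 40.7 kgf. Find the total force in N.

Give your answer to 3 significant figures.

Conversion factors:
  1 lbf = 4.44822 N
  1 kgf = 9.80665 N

1920 N

1.35 kN × 1000 = 1350 N
37.8 lbf × 4.44822 = 168.143 N
40.7 kgf × 9.80665 = 399.131 N
Total: 1350 + 168.143 + 399.131 = 1917.27 N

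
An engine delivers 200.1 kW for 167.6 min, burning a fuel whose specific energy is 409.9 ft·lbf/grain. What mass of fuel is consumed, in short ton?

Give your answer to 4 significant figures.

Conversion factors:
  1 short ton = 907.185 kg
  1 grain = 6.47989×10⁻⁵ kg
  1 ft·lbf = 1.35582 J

0.2586 short ton

200.1 kW → 200100 W
167.6 min → 10056 s
E = P × t = 200100 × 10056 = 2.01221×10⁹ J
409.9 ft·lbf/grain → 8.57654×10⁶ J/kg
m = E / e_s = 2.01221×10⁹ / 8.57654×10⁶ = 234.618 kg
In short ton: 234.618 / 907.185 = 0.258622 short ton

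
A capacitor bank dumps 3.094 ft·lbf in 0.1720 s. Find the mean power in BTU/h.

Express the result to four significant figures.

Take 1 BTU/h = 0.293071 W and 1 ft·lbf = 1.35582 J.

3.094 ft·lbf × 1.35582 = 4.19491 J
P = E / t = 4.19491 J / 0.172 s = 24.389 W
24.389 W ÷ (0.293071 W/BTU/h) = 83.2187 BTU/h

83.22 BTU/h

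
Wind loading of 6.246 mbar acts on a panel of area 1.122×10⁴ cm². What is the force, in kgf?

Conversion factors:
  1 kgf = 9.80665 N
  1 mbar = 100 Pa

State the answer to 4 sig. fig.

71.46 kgf

6.246 mbar × 100 = 624.6 Pa
1.122×10⁴ cm² × 0.0001 = 1.122 m²
F = P × A = 624.6 Pa × 1.122 m² = 700.801 N
700.801 N ÷ (9.80665 N/kgf) = 71.4618 kgf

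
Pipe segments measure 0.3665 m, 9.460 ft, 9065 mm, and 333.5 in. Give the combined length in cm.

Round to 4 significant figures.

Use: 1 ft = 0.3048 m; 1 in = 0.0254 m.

0.3665 m (already m)
9.460 ft × 0.3048 = 2.88341 m
9065 mm × 0.001 = 9.065 m
333.5 in × 0.0254 = 8.4709 m
Total: 0.3665 + 2.88341 + 9.065 + 8.4709 = 20.7858 m
In cm: 20.7858 / 0.01 = 2078.58 cm

2079 cm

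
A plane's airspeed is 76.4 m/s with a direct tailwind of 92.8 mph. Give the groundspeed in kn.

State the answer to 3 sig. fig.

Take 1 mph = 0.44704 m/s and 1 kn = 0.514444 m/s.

76.4 m/s (already m/s)
92.8 mph × 0.44704 → 41.4853 m/s
Sum: 76.4 + 41.4853 = 117.885 m/s
In kn: 117.885 / 0.514444 = 229.15 kn

229 kn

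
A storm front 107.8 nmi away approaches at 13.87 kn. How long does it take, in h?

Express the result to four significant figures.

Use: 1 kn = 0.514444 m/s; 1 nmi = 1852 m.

107.8 nmi × 1852 = 199646 m
13.87 kn × 0.514444 = 7.13534 m/s
t = d / v = 199646 m / 7.13534 m/s = 27979.9 s
27979.9 s ÷ (3600 s/h) = 7.77219 h

7.772 h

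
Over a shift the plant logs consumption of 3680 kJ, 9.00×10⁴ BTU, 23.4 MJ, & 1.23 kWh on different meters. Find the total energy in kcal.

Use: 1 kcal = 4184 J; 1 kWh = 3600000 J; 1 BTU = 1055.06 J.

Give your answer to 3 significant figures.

3680 kJ × 1000 = 3.68×10⁶ J
9.00×10⁴ BTU × 1055.06 = 9.49554×10⁷ J
23.4 MJ × 1000000 = 2.34×10⁷ J
1.23 kWh × 3600000 = 4.428×10⁶ J
Sum: 3.68×10⁶ + 9.49554×10⁷ + 2.34×10⁷ + 4.428×10⁶ = 1.26463×10⁸ J
In kcal: 1.26463×10⁸ / 4184 = 30225.4 kcal

3.02×10⁴ kcal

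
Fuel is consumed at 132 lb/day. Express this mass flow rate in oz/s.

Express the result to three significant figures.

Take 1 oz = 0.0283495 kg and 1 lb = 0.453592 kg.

132 lb/day × 0.453592 kg/lb ÷ 86400 s/day = 6.92988×10⁻⁴ kg/s
6.92988×10⁻⁴ kg/s ÷ 0.0283495 kg/oz = 0.0244445 oz/s

0.0244 oz/s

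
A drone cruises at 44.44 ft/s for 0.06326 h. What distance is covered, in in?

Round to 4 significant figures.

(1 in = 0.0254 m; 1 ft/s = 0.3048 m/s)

1.214×10⁵ in

44.44 ft/s × 0.3048 → 13.5453 m/s
0.06326 h × 3600 → 227.736 s
d = v × t = 13.5453 m/s × 227.736 s = 3084.75 m
3084.75 m ÷ (0.0254 m/in) = 121447 in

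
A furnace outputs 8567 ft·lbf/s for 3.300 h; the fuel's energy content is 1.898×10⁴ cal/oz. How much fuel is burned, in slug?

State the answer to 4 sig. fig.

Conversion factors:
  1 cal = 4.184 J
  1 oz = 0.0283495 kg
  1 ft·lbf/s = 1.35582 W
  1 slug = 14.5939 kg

3.375 slug

8567 ft·lbf/s → 11615.3 W
3.300 h → 11880 s
E = P × t = 11615.3 × 11880 = 1.3799×10⁸ J
1.898×10⁴ cal/oz → 2.80119×10⁶ J/kg
m = E / e_s = 1.3799×10⁸ / 2.80119×10⁶ = 49.2612 kg
In slug: 49.2612 / 14.5939 = 3.37547 slug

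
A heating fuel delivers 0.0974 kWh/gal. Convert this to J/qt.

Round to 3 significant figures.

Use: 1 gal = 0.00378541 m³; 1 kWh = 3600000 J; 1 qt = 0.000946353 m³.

0.0974 kWh/gal × 3600000 J/kWh ÷ 0.00378541 m³/gal = 9.26293×10⁷ J/m³
9.26293×10⁷ J/m³ × 0.000946353 m³/qt = 87660 J/qt

8.77×10⁴ J/qt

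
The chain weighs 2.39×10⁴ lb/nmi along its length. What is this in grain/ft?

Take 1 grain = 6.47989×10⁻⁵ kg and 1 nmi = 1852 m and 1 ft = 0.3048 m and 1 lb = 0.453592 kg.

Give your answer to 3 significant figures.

2.75×10⁴ grain/ft

2.39×10⁴ lb/nmi × 0.453592 kg/lb ÷ 1852 m/nmi = 5.85359 kg/m
5.85359 kg/m ÷ 6.47989×10⁻⁵ kg/grain × 0.3048 m/ft = 27534 grain/ft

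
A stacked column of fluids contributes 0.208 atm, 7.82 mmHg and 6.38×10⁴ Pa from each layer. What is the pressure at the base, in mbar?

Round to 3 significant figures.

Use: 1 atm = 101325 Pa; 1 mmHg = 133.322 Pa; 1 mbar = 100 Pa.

0.208 atm × 101325 = 21075.6 Pa
7.82 mmHg × 133.322 = 1042.58 Pa
6.38×10⁴ Pa (already Pa)
Combined: 21075.6 + 1042.58 + 63800 = 85918.2 Pa
In mbar: 85918.2 / 100 = 859.182 mbar

859 mbar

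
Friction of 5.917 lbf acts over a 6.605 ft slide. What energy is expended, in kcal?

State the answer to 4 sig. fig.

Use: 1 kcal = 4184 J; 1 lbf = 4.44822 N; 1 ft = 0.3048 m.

5.917 lbf × 4.44822 = 26.3201 N
6.605 ft × 0.3048 = 2.0132 m
W = F × d = 26.3201 N × 2.0132 m = 52.9876 J
52.9876 J ÷ (4184 J/kcal) = 0.0126643 kcal

0.01266 kcal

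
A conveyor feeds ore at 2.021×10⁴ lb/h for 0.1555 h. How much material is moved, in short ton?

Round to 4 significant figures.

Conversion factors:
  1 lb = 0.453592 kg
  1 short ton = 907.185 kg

1.571 short ton

2.021×10⁴ lb/h → 2.54642 kg/s
0.1555 h → 559.8 s
m = ṁ × t = 2.54642 × 559.8 = 1425.49 kg
In short ton: 1425.49 / 907.185 = 1.57133 short ton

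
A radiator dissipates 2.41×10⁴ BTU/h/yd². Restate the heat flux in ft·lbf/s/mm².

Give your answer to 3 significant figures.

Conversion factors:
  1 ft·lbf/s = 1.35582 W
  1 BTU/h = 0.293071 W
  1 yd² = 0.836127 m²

2.41×10⁴ BTU/h/yd² × 0.293071 W/BTU/h ÷ 0.836127 m²/yd² = 8447.29 W/m²
8447.29 W/m² ÷ 1.35582 W/ft·lbf/s × 10⁻⁶ m²/mm² = 0.00623039 ft·lbf/s/mm²

0.00623 ft·lbf/s/mm²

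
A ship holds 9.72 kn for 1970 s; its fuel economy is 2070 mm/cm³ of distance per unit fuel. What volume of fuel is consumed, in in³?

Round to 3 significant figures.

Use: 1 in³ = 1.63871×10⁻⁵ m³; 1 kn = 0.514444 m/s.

290 in³

9.72 kn → 5.0004 m/s
d = v × t = 5.0004 × 1970 = 9850.79 m
2070 mm/cm³ → 2.07×10⁶ m/m³
V = d / (distance per unit fuel) = 9850.79 / 2.07×10⁶ = 0.00475884 m³
In in³: 0.00475884 / 1.63871×10⁻⁵ = 290.402 in³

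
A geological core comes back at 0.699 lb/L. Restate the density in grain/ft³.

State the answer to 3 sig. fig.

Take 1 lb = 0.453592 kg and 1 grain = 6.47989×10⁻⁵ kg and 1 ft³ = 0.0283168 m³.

0.699 lb/L × 0.453592 kg/lb ÷ 0.001 m³/L = 317.061 kg/m³
317.061 kg/m³ ÷ 6.47989×10⁻⁵ kg/grain × 0.0283168 m³/ft³ = 138554 grain/ft³

1.39×10⁵ grain/ft³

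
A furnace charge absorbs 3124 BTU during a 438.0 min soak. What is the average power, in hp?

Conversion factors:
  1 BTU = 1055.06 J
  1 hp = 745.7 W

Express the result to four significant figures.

3124 BTU × 1055.06 = 3.29601×10⁶ J
438.0 min × 60 = 26280 s
P = E / t = 3.29601×10⁶ J / 26280 s = 125.419 W
125.419 W ÷ (745.7 W/hp) = 0.16819 hp

0.1682 hp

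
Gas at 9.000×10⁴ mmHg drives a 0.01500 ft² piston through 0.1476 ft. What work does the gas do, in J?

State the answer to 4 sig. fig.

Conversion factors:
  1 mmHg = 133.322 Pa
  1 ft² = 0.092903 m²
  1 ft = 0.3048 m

9.000×10⁴ mmHg → 1.1999×10⁷ Pa
0.01500 ft² → 0.00139354 m²
F = P × A = 1.1999×10⁷ × 0.00139354 = 16721.1 N
0.1476 ft → 0.0449885 m
W = F × d = 16721.1 × 0.0449885 = 752.257 J

752.3 J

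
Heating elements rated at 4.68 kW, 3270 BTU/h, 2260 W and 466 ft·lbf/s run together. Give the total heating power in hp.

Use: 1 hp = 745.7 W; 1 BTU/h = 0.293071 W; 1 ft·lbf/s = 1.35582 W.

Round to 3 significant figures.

11.4 hp

4.68 kW × 1000 = 4680 W
3270 BTU/h × 0.293071 = 958.342 W
2260 W (already W)
466 ft·lbf/s × 1.35582 = 631.812 W
Combined: 4680 + 958.342 + 2260 + 631.812 = 8530.15 W
In hp: 8530.15 / 745.7 = 11.4391 hp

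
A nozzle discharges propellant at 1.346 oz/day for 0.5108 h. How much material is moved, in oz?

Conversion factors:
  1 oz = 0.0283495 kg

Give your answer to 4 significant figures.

0.02865 oz

1.346 oz/day → 4.41648×10⁻⁷ kg/s
0.5108 h → 1838.88 s
m = ṁ × t = 4.41648×10⁻⁷ × 1838.88 = 8.12138×10⁻⁴ kg
In oz: 8.12138×10⁻⁴ / 0.0283495 = 0.0286473 oz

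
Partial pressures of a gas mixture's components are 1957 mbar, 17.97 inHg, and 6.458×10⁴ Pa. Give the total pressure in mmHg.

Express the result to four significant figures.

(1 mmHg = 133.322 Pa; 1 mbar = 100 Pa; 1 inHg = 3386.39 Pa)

1957 mbar × 100 = 195700 Pa
17.97 inHg × 3386.39 = 60853.4 Pa
6.458×10⁴ Pa (already Pa)
Sum: 195700 + 60853.4 + 64580 = 321133 Pa
In mmHg: 321133 / 133.322 = 2408.7 mmHg

2409 mmHg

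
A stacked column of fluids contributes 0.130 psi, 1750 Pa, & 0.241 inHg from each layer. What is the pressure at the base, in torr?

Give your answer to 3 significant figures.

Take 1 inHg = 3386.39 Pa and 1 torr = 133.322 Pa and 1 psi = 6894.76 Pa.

26.0 torr

0.130 psi × 6894.76 → 896.319 Pa
1750 Pa (already Pa)
0.241 inHg × 3386.39 → 816.12 Pa
Total: 896.319 + 1750 + 816.12 = 3462.44 Pa
In torr: 3462.44 / 133.322 = 25.9705 torr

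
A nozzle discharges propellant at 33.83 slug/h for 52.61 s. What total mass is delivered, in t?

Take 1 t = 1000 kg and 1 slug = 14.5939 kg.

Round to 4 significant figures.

0.007215 t

33.83 slug/h → 0.137142 kg/s
m = ṁ × t = 0.137142 × 52.61 = 7.21504 kg
In t: 7.21504 / 1000 = 0.00721504 t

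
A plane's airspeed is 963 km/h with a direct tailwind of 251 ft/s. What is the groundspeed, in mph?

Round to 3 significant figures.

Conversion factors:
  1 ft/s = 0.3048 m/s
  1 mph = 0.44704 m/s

770 mph

963 km/h × (1/3.6) = 267.5 m/s
251 ft/s × 0.3048 = 76.5048 m/s
Sum: 267.5 + 76.5048 = 344.005 m/s
In mph: 344.005 / 0.44704 = 769.517 mph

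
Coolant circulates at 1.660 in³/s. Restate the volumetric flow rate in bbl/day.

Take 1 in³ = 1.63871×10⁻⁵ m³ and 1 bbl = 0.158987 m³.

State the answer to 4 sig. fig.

14.78 bbl/day

1.660 in³/s × 1.63871×10⁻⁵ m³/in³ = 2.72026×10⁻⁵ m³/s
2.72026×10⁻⁵ m³/s ÷ 0.158987 m³/bbl × 86400 s/day = 14.783 bbl/day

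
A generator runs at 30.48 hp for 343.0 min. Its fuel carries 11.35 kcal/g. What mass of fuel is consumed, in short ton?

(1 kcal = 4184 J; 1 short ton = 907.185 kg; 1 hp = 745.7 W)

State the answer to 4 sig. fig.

30.48 hp → 22728.9 W
343.0 min → 20580 s
E = P × t = 22728.9 × 20580 = 4.67761×10⁸ J
11.35 kcal/g → 4.74884×10⁷ J/kg
m = E / e_s = 4.67761×10⁸ / 4.74884×10⁷ = 9.85001 kg
In short ton: 9.85001 / 907.185 = 0.0108578 short ton

0.01086 short ton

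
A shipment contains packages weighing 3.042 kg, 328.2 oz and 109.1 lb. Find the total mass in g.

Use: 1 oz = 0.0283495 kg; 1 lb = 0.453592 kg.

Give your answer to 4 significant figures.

6.183×10⁴ g

3.042 kg (already kg)
328.2 oz × 0.0283495 → 9.30431 kg
109.1 lb × 0.453592 → 49.4869 kg
Sum: 3.042 + 9.30431 + 49.4869 = 61.8332 kg
In g: 61.8332 / 0.001 = 61833.2 g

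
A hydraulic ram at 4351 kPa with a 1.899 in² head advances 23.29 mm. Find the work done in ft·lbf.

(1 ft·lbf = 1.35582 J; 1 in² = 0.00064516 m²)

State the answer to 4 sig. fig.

91.57 ft·lbf

4351 kPa → 4.351×10⁶ Pa
1.899 in² → 0.00122516 m²
F = P × A = 4.351×10⁶ × 0.00122516 = 5330.67 N
23.29 mm → 0.02329 m
W = F × d = 5330.67 × 0.02329 = 124.151 J
In ft·lbf: 124.151 / 1.35582 = 91.5689 ft·lbf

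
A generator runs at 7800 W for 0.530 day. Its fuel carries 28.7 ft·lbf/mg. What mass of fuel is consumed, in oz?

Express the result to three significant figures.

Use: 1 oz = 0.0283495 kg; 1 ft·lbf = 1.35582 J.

324 oz

0.530 day → 45792 s
E = P × t = 7800 × 45792 = 3.57178×10⁸ J
28.7 ft·lbf/mg → 3.8912×10⁷ J/kg
m = E / e_s = 3.57178×10⁸ / 3.8912×10⁷ = 9.17912 kg
In oz: 9.17912 / 0.0283495 = 323.784 oz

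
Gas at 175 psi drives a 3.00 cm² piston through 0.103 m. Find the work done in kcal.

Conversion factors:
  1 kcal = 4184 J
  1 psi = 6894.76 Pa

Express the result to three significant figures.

0.00891 kcal

175 psi → 1.20658×10⁶ Pa
3.00 cm² → 3×10⁻⁴ m²
F = P × A = 1.20658×10⁶ × 3×10⁻⁴ = 361.974 N
W = F × d = 361.974 × 0.103 = 37.2833 J
In kcal: 37.2833 / 4184 = 0.00891092 kcal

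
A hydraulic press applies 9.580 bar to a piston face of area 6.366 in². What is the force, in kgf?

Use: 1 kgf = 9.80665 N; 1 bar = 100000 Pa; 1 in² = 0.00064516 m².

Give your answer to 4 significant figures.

9.580 bar × 100000 → 958000 Pa
6.366 in² × 0.00064516 → 0.00410709 m²
F = P × A = 958000 Pa × 0.00410709 m² = 3934.59 N
3934.59 N ÷ (9.80665 N/kgf) = 401.217 kgf

401.2 kgf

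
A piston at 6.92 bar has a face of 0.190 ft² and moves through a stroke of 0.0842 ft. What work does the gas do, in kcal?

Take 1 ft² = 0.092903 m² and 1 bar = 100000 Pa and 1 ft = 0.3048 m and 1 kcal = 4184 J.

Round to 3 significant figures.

0.0749 kcal

6.92 bar → 692000 Pa
0.190 ft² → 0.0176516 m²
F = P × A = 692000 × 0.0176516 = 12214.9 N
0.0842 ft → 0.0256642 m
W = F × d = 12214.9 × 0.0256642 = 313.486 J
In kcal: 313.486 / 4184 = 0.074925 kcal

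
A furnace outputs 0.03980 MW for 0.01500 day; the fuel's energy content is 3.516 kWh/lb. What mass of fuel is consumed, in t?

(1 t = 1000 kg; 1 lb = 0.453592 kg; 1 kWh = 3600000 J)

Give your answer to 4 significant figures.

0.03980 MW → 39800 W
0.01500 day → 1296 s
E = P × t = 39800 × 1296 = 5.15808×10⁷ J
3.516 kWh/lb → 2.79053×10⁷ J/kg
m = E / e_s = 5.15808×10⁷ / 2.79053×10⁷ = 1.84842 kg
In t: 1.84842 / 1000 = 0.00184842 t

0.001848 t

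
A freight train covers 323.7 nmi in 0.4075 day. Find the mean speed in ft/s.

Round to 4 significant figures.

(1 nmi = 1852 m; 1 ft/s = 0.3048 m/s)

323.7 nmi × 1852 → 599492 m
0.4075 day × 86400 → 35208 s
v = d / t = 599492 m / 35208 s = 17.0272 m/s
17.0272 m/s ÷ (0.3048 m/s/ft/s) = 55.8635 ft/s

55.86 ft/s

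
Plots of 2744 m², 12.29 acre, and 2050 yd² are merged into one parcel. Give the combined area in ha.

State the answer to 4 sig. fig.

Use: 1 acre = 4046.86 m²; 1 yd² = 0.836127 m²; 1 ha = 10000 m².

5.419 ha

2744 m² (already m²)
12.29 acre × 4046.86 = 49735.9 m²
2050 yd² × 0.836127 = 1714.06 m²
Sum: 2744 + 49735.9 + 1714.06 = 54194 m²
In ha: 54194 / 10000 = 5.4194 ha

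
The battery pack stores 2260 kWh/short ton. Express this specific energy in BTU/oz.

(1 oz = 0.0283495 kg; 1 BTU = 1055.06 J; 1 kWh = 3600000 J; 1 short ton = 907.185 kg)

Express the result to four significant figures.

2260 kWh/short ton × 3600000 J/kWh ÷ 907.185 kg/short ton = 8.9684×10⁶ J/kg
8.9684×10⁶ J/kg ÷ 1055.06 J/BTU × 0.0283495 kg/oz = 240.981 BTU/oz

241.0 BTU/oz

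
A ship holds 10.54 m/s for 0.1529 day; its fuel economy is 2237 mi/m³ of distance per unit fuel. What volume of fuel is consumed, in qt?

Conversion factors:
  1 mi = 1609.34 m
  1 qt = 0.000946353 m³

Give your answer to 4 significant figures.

0.1529 day → 13210.6 s
d = v × t = 10.54 × 13210.6 = 139240 m
2237 mi/m³ → 3.60009×10⁶ m/m³
V = d / (distance per unit fuel) = 139240 / 3.60009×10⁶ = 0.0386768 m³
In qt: 0.0386768 / 0.000946353 = 40.8693 qt

40.87 qt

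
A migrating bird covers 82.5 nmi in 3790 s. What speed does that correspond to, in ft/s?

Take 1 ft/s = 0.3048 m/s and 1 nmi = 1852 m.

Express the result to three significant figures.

132 ft/s

82.5 nmi × 1852 = 152790 m
v = d / t = 152790 m / 3790 s = 40.314 m/s
40.314 m/s ÷ (0.3048 m/s/ft/s) = 132.264 ft/s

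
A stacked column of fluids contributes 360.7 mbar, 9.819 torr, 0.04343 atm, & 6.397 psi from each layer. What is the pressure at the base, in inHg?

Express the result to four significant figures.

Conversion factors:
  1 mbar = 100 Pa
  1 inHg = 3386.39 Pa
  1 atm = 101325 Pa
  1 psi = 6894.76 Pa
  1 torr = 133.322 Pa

25.36 inHg

360.7 mbar × 100 → 36070 Pa
9.819 torr × 133.322 → 1309.09 Pa
0.04343 atm × 101325 → 4400.54 Pa
6.397 psi × 6894.76 → 44105.8 Pa
Total: 36070 + 1309.09 + 4400.54 + 44105.8 = 85885.4 Pa
In inHg: 85885.4 / 3386.39 = 25.3619 inHg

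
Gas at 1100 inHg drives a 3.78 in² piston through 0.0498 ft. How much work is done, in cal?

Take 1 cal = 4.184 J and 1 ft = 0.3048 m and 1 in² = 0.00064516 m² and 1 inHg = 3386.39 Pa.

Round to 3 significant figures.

1100 inHg → 3.72503×10⁶ Pa
3.78 in² → 0.0024387 m²
F = P × A = 3.72503×10⁶ × 0.0024387 = 9084.23 N
0.0498 ft → 0.015179 m
W = F × d = 9084.23 × 0.015179 = 137.89 J
In cal: 137.89 / 4.184 = 32.9565 cal

33.0 cal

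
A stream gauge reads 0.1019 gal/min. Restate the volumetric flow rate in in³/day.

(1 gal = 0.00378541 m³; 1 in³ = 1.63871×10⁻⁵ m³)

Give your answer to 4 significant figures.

0.1019 gal/min × 0.00378541 m³/gal ÷ 60 s/min = 6.42889×10⁻⁶ m³/s
6.42889×10⁻⁶ m³/s ÷ 1.63871×10⁻⁵ m³/in³ × 86400 s/day = 33895.9 in³/day

3.390×10⁴ in³/day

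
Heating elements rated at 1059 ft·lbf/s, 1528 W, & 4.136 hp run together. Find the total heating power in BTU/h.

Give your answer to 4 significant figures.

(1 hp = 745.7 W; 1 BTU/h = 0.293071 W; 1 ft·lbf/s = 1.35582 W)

1059 ft·lbf/s × 1.35582 = 1435.81 W
1528 W (already W)
4.136 hp × 745.7 = 3084.22 W
Sum: 1435.81 + 1528 + 3084.22 = 6048.03 W
In BTU/h: 6048.03 / 0.293071 = 20636.7 BTU/h

2.064×10⁴ BTU/h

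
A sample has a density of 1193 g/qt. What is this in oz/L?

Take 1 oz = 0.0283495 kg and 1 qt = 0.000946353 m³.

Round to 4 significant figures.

44.47 oz/L

1193 g/qt × 0.001 kg/g ÷ 0.000946353 m³/qt = 1260.63 kg/m³
1260.63 kg/m³ ÷ 0.0283495 kg/oz × 0.001 m³/L = 44.4675 oz/L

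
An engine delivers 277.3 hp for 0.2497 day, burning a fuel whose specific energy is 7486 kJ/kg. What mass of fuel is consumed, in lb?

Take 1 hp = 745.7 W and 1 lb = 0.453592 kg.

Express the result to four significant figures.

277.3 hp → 206783 W
0.2497 day → 21574.1 s
E = P × t = 206783 × 21574.1 = 4.46116×10⁹ J
7486 kJ/kg → 7.486×10⁶ J/kg
m = E / e_s = 4.46116×10⁹ / 7.486×10⁶ = 595.934 kg
In lb: 595.934 / 0.453592 = 1313.81 lb

1314 lb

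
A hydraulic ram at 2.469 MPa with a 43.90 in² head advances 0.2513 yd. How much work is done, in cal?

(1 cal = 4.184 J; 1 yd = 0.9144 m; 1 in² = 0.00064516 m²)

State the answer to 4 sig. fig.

3841 cal

2.469 MPa → 2.469×10⁶ Pa
43.90 in² → 0.0283225 m²
F = P × A = 2.469×10⁶ × 0.0283225 = 69928.3 N
0.2513 yd → 0.229789 m
W = F × d = 69928.3 × 0.229789 = 16068.8 J
In cal: 16068.8 / 4.184 = 3840.54 cal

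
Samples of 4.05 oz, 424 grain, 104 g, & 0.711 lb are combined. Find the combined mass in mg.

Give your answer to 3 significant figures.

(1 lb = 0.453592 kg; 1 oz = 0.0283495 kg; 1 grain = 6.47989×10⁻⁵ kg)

4.05 oz × 0.0283495 = 0.114815 kg
424 grain × 6.47989×10⁻⁵ = 0.0274747 kg
104 g × 0.001 = 0.104 kg
0.711 lb × 0.453592 = 0.322504 kg
Total: 0.114815 + 0.0274747 + 0.104 + 0.322504 = 0.568794 kg
In mg: 0.568794 / 10⁻⁶ = 568794 mg

5.69×10⁵ mg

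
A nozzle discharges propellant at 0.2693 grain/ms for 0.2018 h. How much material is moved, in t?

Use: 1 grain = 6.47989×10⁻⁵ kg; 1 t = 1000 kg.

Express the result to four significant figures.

0.2693 grain/ms → 0.0174503 kg/s
0.2018 h → 726.48 s
m = ṁ × t = 0.0174503 × 726.48 = 12.6773 kg
In t: 12.6773 / 1000 = 0.0126773 t

0.01268 t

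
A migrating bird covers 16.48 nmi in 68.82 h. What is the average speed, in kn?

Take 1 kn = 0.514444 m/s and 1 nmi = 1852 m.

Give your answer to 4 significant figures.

16.48 nmi × 1852 → 30521 m
68.82 h × 3600 → 247752 s
v = d / t = 30521 m / 247752 s = 0.123192 m/s
0.123192 m/s ÷ (0.514444 m/s/kn) = 0.239466 kn

0.2395 kn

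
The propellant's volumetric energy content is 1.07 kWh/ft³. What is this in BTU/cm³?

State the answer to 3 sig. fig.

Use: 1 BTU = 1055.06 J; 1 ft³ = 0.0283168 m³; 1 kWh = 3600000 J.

0.129 BTU/cm³

1.07 kWh/ft³ × 3600000 J/kWh ÷ 0.0283168 m³/ft³ = 1.36032×10⁸ J/m³
1.36032×10⁸ J/m³ ÷ 1055.06 J/BTU × 10⁻⁶ m³/cm³ = 0.128933 BTU/cm³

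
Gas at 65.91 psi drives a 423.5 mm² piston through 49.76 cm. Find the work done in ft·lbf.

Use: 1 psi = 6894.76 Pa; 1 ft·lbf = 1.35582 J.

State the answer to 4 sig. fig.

70.63 ft·lbf

65.91 psi → 454434 Pa
423.5 mm² → 4.235×10⁻⁴ m²
F = P × A = 454434 × 4.235×10⁻⁴ = 192.453 N
49.76 cm → 0.4976 m
W = F × d = 192.453 × 0.4976 = 95.7646 J
In ft·lbf: 95.7646 / 1.35582 = 70.6322 ft·lbf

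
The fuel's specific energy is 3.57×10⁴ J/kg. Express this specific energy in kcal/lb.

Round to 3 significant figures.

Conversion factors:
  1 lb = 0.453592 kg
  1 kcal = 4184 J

3.87 kcal/lb

3.57×10⁴ J/kg is already 35700 J/kg
35700 J/kg ÷ 4184 J/kcal × 0.453592 kg/lb = 3.87028 kcal/lb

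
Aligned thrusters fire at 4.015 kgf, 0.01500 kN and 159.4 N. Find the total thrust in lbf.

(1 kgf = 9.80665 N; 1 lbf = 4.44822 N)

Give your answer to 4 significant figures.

4.015 kgf × 9.80665 = 39.3737 N
0.01500 kN × 1000 = 15 N
159.4 N (already N)
Combined: 39.3737 + 15 + 159.4 = 213.774 N
In lbf: 213.774 / 4.44822 = 48.0583 lbf

48.06 lbf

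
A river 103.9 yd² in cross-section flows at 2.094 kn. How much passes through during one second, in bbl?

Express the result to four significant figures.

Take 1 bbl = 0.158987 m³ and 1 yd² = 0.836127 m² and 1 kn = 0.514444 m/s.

588.6 bbl

2.094 kn × 0.514444 = 1.07725 m/s
103.9 yd² × 0.836127 = 86.8736 m²
V = v × A × t = 1.07725 m/s × 86.8736 m² × 1 s = 93.5846 m³
93.5846 m³ ÷ (0.158987 m³/bbl) = 588.631 bbl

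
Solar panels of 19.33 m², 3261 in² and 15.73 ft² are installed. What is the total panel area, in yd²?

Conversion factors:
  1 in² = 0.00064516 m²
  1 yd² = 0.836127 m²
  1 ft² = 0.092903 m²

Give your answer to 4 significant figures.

27.38 yd²

19.33 m² (already m²)
3261 in² × 0.00064516 = 2.10387 m²
15.73 ft² × 0.092903 = 1.46136 m²
Combined: 19.33 + 2.10387 + 1.46136 = 22.8952 m²
In yd²: 22.8952 / 0.836127 = 27.3824 yd²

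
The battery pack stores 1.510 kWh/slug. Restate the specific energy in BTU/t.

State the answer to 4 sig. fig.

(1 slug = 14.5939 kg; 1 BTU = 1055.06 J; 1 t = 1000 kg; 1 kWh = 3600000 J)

3.530×10⁵ BTU/t

1.510 kWh/slug × 3600000 J/kWh ÷ 14.5939 kg/slug = 372484 J/kg
372484 J/kg ÷ 1055.06 J/BTU × 1000 kg/t = 353045 BTU/t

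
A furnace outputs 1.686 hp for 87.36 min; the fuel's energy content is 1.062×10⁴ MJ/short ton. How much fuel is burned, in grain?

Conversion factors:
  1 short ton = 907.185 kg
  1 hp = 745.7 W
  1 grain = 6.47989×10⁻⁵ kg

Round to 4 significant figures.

1.686 hp → 1257.25 W
87.36 min → 5241.6 s
E = P × t = 1257.25 × 5241.6 = 6.59×10⁶ J
1.062×10⁴ MJ/short ton → 1.17065×10⁷ J/kg
m = E / e_s = 6.59×10⁶ / 1.17065×10⁷ = 0.562935 kg
In grain: 0.562935 / 6.47989×10⁻⁵ = 8687.42 grain

8687 grain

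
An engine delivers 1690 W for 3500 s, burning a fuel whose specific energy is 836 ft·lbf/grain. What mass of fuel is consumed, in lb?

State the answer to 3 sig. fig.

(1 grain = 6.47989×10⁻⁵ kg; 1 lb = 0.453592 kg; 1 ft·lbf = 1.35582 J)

0.746 lb

E = P × t = 1690 × 3500 = 5.915×10⁶ J
836 ft·lbf/grain → 1.7492×10⁷ J/kg
m = E / e_s = 5.915×10⁶ / 1.7492×10⁷ = 0.338155 kg
In lb: 0.338155 / 0.453592 = 0.745505 lb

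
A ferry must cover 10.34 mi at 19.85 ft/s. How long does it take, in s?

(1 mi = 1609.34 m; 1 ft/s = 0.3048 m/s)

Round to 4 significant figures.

10.34 mi × 1609.34 = 16640.6 m
19.85 ft/s × 0.3048 = 6.05028 m/s
t = d / v = 16640.6 m / 6.05028 m/s = 2750.39 s

2750 s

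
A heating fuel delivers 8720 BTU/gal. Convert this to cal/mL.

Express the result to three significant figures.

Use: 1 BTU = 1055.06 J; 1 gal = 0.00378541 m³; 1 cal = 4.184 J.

581 cal/mL

8720 BTU/gal × 1055.06 J/BTU ÷ 0.00378541 m³/gal = 2.43042×10⁹ J/m³
2.43042×10⁹ J/m³ ÷ 4.184 J/cal × 10⁻⁶ m³/mL = 580.884 cal/mL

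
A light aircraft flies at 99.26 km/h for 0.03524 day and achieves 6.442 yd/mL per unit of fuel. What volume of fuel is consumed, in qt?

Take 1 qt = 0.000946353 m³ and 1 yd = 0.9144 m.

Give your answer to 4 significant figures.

99.26 km/h → 27.5722 m/s
0.03524 day → 3044.74 s
d = v × t = 27.5722 × 3044.74 = 83950.2 m
6.442 yd/mL → 5.89056×10⁶ m/m³
V = d / (distance per unit fuel) = 83950.2 / 5.89056×10⁶ = 0.0142517 m³
In qt: 0.0142517 / 0.000946353 = 15.0596 qt

15.06 qt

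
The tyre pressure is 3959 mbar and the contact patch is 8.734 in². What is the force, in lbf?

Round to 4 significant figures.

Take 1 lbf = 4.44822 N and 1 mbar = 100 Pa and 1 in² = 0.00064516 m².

501.5 lbf

3959 mbar × 100 = 395900 Pa
8.734 in² × 0.00064516 = 0.00563483 m²
F = P × A = 395900 Pa × 0.00563483 m² = 2230.83 N
2230.83 N ÷ (4.44822 N/lbf) = 501.511 lbf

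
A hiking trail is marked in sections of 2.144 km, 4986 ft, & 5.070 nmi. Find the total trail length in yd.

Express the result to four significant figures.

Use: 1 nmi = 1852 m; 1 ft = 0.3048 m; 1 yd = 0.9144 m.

2.144 km × 1000 = 2144 m
4986 ft × 0.3048 = 1519.73 m
5.070 nmi × 1852 = 9389.64 m
Total: 2144 + 1519.73 + 9389.64 = 13053.4 m
In yd: 13053.4 / 0.9144 = 14275.4 yd

1.428×10⁴ yd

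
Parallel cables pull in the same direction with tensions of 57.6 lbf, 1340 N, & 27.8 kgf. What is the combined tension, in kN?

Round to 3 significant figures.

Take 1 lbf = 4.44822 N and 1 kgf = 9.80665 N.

1.87 kN

57.6 lbf × 4.44822 → 256.217 N
1340 N (already N)
27.8 kgf × 9.80665 → 272.625 N
Combined: 256.217 + 1340 + 272.625 = 1868.84 N
In kN: 1868.84 / 1000 = 1.86884 kN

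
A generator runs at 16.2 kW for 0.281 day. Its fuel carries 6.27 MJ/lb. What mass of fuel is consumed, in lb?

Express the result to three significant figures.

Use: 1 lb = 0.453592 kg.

16.2 kW → 16200 W
0.281 day → 24278.4 s
E = P × t = 16200 × 24278.4 = 3.9331×10⁸ J
6.27 MJ/lb → 1.3823×10⁷ J/kg
m = E / e_s = 3.9331×10⁸ / 1.3823×10⁷ = 28.4533 kg
In lb: 28.4533 / 0.453592 = 62.7288 lb

62.7 lb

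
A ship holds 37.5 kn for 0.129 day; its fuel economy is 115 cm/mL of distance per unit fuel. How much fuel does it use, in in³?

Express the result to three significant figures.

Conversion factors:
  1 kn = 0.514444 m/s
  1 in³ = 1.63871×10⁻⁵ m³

1.14×10⁴ in³

37.5 kn → 19.2916 m/s
0.129 day → 11145.6 s
d = v × t = 19.2916 × 11145.6 = 215016 m
115 cm/mL → 1.15×10⁶ m/m³
V = d / (distance per unit fuel) = 215016 / 1.15×10⁶ = 0.18697 m³
In in³: 0.18697 / 1.63871×10⁻⁵ = 11409.6 in³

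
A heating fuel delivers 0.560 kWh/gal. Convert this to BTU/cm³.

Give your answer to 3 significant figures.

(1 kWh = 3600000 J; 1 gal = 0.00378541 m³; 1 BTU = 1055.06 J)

0.560 kWh/gal × 3600000 J/kWh ÷ 0.00378541 m³/gal = 5.32571×10⁸ J/m³
5.32571×10⁸ J/m³ ÷ 1055.06 J/BTU × 10⁻⁶ m³/cm³ = 0.504778 BTU/cm³

0.505 BTU/cm³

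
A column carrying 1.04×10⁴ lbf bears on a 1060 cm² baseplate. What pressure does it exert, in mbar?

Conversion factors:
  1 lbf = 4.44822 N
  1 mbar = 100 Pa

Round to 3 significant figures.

1.04×10⁴ lbf × 4.44822 → 46261.5 N
1060 cm² × 0.0001 → 0.106 m²
P = F / A = 46261.5 N / 0.106 m² = 436429 Pa
436429 Pa ÷ (100 Pa/mbar) = 4364.29 mbar

4360 mbar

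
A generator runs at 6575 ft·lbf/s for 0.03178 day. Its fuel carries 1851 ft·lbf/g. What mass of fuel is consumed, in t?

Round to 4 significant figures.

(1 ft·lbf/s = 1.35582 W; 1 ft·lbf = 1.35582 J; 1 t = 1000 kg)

6575 ft·lbf/s → 8914.52 W
0.03178 day → 2745.79 s
E = P × t = 8914.52 × 2745.79 = 2.44774×10⁷ J
1851 ft·lbf/g → 2.50962×10⁶ J/kg
m = E / e_s = 2.44774×10⁷ / 2.50962×10⁶ = 9.75343 kg
In t: 9.75343 / 1000 = 0.00975343 t

0.009753 t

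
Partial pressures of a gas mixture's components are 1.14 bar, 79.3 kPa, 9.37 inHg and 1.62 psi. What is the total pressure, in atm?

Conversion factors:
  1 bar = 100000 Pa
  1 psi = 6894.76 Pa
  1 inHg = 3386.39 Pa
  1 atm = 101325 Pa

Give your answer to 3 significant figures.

1.14 bar × 100000 = 114000 Pa
79.3 kPa × 1000 = 79300 Pa
9.37 inHg × 3386.39 = 31730.5 Pa
1.62 psi × 6894.76 = 11169.5 Pa
Sum: 114000 + 79300 + 31730.5 + 11169.5 = 236200 Pa
In atm: 236200 / 101325 = 2.33111 atm

2.33 atm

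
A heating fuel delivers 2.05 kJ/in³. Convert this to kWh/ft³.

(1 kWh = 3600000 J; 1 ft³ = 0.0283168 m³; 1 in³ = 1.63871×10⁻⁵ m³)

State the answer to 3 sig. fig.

2.05 kJ/in³ × 1000 J/kJ ÷ 1.63871×10⁻⁵ m³/in³ = 1.25098×10⁸ J/m³
1.25098×10⁸ J/m³ ÷ 3600000 J/kWh × 0.0283168 m³/ft³ = 0.983993 kWh/ft³

0.984 kWh/ft³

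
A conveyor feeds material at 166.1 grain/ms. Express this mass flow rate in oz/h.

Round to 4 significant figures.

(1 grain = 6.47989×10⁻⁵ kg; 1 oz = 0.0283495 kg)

1.367×10⁶ oz/h

166.1 grain/ms × 6.47989×10⁻⁵ kg/grain ÷ 0.001 s/ms = 10.7631 kg/s
10.7631 kg/s ÷ 0.0283495 kg/oz × 3600 s/h = 1.36677×10⁶ oz/h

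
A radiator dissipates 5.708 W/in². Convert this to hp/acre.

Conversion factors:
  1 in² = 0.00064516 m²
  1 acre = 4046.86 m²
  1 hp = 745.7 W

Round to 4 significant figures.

5.708 W/in² ÷ 0.00064516 m²/in² = 8847.42 W/m²
8847.42 W/m² ÷ 745.7 W/hp × 4046.86 m²/acre = 48014.3 hp/acre

4.801×10⁴ hp/acre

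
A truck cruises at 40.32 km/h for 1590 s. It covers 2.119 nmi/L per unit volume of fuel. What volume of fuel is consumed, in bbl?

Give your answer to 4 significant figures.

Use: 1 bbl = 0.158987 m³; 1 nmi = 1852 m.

40.32 km/h → 11.2 m/s
d = v × t = 11.2 × 1590 = 17808 m
2.119 nmi/L → 3.92439×10⁶ m/m³
V = d / (distance per unit fuel) = 17808 / 3.92439×10⁶ = 0.00453778 m³
In bbl: 0.00453778 / 0.158987 = 0.0285418 bbl

0.02854 bbl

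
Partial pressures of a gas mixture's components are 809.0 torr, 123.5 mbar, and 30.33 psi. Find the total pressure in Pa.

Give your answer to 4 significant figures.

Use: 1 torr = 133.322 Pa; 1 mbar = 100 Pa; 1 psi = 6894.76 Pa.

809.0 torr × 133.322 = 107857 Pa
123.5 mbar × 100 = 12350 Pa
30.33 psi × 6894.76 = 209118 Pa
Sum: 107857 + 12350 + 209118 = 329325 Pa

3.293×10⁵ Pa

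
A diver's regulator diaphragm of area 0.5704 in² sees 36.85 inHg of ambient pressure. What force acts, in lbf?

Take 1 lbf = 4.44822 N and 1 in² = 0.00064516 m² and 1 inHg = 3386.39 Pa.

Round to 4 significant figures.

10.32 lbf

36.85 inHg × 3386.39 → 124788 Pa
0.5704 in² × 0.00064516 → 3.67999×10⁻⁴ m²
F = P × A = 124788 Pa × 3.67999×10⁻⁴ m² = 45.9219 N
45.9219 N ÷ (4.44822 N/lbf) = 10.3237 lbf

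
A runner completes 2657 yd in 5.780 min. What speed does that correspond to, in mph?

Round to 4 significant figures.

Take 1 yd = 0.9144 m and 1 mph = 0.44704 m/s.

2657 yd × 0.9144 = 2429.56 m
5.780 min × 60 = 346.8 s
v = d / t = 2429.56 m / 346.8 s = 7.00565 m/s
7.00565 m/s ÷ (0.44704 m/s/mph) = 15.6712 mph

15.67 mph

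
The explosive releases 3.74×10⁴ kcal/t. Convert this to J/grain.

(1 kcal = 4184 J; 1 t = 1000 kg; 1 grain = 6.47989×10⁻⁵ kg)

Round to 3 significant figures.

3.74×10⁴ kcal/t × 4184 J/kcal ÷ 1000 kg/t = 156482 J/kg
156482 J/kg × 6.47989×10⁻⁵ kg/grain = 10.1399 J/grain

10.1 J/grain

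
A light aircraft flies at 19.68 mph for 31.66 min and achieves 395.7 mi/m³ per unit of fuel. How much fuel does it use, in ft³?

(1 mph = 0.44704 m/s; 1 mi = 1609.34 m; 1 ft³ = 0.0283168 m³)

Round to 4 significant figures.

19.68 mph → 8.79775 m/s
31.66 min → 1899.6 s
d = v × t = 8.79775 × 1899.6 = 16712.2 m
395.7 mi/m³ → 636816 m/m³
V = d / (distance per unit fuel) = 16712.2 / 636816 = 0.0262434 m³
In ft³: 0.0262434 / 0.0283168 = 0.926778 ft³

0.9268 ft³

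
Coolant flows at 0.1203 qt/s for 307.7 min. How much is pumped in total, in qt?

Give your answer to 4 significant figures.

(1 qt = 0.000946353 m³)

0.1203 qt/s → 1.13846×10⁻⁴ m³/s
307.7 min → 18462 s
V = Q × t = 1.13846×10⁻⁴ × 18462 = 2.10182 m³
In qt: 2.10182 / 0.000946353 = 2220.97 qt

2221 qt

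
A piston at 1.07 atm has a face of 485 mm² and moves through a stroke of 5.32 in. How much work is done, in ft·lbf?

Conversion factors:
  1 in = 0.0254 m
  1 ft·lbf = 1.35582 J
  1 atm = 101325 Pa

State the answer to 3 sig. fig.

5.24 ft·lbf

1.07 atm → 108418 Pa
485 mm² → 4.85×10⁻⁴ m²
F = P × A = 108418 × 4.85×10⁻⁴ = 52.5827 N
5.32 in → 0.135128 m
W = F × d = 52.5827 × 0.135128 = 7.1054 J
In ft·lbf: 7.1054 / 1.35582 = 5.24067 ft·lbf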